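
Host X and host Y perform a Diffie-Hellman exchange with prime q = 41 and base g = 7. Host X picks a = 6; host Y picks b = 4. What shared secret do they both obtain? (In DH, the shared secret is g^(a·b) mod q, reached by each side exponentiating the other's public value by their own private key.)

Host X sends A = g^a mod q = 7^6 mod 41.
7^1 ≡ 7 (mod 41)
7^2 = (7^1)^2 ≡ 7^2 = 49 ≡ 8 (mod 41)
7^4 = (7^2)^2 ≡ 8^2 = 64 ≡ 23 (mod 41)
7^6 = 7^4 · 7^2 ≡ 23 · 8 ≡ 20 (mod 41).
So A = 20. Host Y then computes K = A^b mod q = 20^4 mod 41.
20^1 ≡ 20 (mod 41)
20^2 = (20^1)^2 ≡ 20^2 = 400 ≡ 31 (mod 41)
20^4 = (20^2)^2 ≡ 31^2 = 961 ≡ 18 (mod 41)

18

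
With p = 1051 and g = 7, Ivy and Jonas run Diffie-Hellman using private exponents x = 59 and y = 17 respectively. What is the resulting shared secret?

678

Jonas sends B = g^y mod p = 7^17 mod 1051.
7^1 ≡ 7 (mod 1051)
7^2 = (7^1)^2 ≡ 7^2 = 49 ≡ 49 (mod 1051)
7^4 = (7^2)^2 ≡ 49^2 = 2401 ≡ 299 (mod 1051)
7^8 = (7^4)^2 ≡ 299^2 = 89401 ≡ 66 (mod 1051)
7^16 = (7^8)^2 ≡ 66^2 = 4356 ≡ 152 (mod 1051)
7^17 = 7^16 · 7^1 ≡ 152 · 7 ≡ 13 (mod 1051).
So B = 13. Ivy then computes K = B^x mod p = 13^59 mod 1051.
13^1 ≡ 13 (mod 1051)
13^2 = (13^1)^2 ≡ 13^2 = 169 ≡ 169 (mod 1051)
13^4 = (13^2)^2 ≡ 169^2 = 28561 ≡ 184 (mod 1051)
13^8 = (13^4)^2 ≡ 184^2 = 33856 ≡ 224 (mod 1051)
13^16 = (13^8)^2 ≡ 224^2 = 50176 ≡ 779 (mod 1051)
13^32 = (13^16)^2 ≡ 779^2 = 606841 ≡ 414 (mod 1051)
13^59 = 13^32 · 13^16 · 13^8 · 13^2 · 13^1 ≡ 414 · 779 · 224 · 169 · 13 ≡ 678 (mod 1051).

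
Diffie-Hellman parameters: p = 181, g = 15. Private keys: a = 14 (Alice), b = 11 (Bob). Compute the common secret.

161

Alice sends A = g^a mod p = 15^14 mod 181.
15^1 ≡ 15 (mod 181)
15^2 = (15^1)^2 ≡ 15^2 = 225 ≡ 44 (mod 181)
15^4 = (15^2)^2 ≡ 44^2 = 1936 ≡ 126 (mod 181)
15^8 = (15^4)^2 ≡ 126^2 = 15876 ≡ 129 (mod 181)
15^14 = 15^8 · 15^4 · 15^2 ≡ 129 · 126 · 44 ≡ 45 (mod 181).
So A = 45. Bob then computes K = A^b mod p = 45^11 mod 181.
45^1 ≡ 45 (mod 181)
45^2 = (45^1)^2 ≡ 45^2 = 2025 ≡ 34 (mod 181)
45^4 = (45^2)^2 ≡ 34^2 = 1156 ≡ 70 (mod 181)
45^8 = (45^4)^2 ≡ 70^2 = 4900 ≡ 13 (mod 181)
45^11 = 45^8 · 45^2 · 45^1 ≡ 13 · 34 · 45 ≡ 161 (mod 181).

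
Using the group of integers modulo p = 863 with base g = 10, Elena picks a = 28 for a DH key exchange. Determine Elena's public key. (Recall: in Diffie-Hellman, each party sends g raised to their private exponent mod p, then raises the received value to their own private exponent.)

304

Public value = 10^28 mod 863.
10^1 ≡ 10 (mod 863)
10^2 = (10^1)^2 ≡ 10^2 = 100 ≡ 100 (mod 863)
10^4 = (10^2)^2 ≡ 100^2 = 10000 ≡ 507 (mod 863)
10^8 = (10^4)^2 ≡ 507^2 = 257049 ≡ 738 (mod 863)
10^16 = (10^8)^2 ≡ 738^2 = 544644 ≡ 91 (mod 863)
10^28 = 10^16 · 10^8 · 10^4 ≡ 91 · 738 · 507 ≡ 304 (mod 863).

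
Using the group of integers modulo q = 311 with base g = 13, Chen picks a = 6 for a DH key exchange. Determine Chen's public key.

Public value = 13^{6} \pmod{311}.
13^1 ≡ 13 (mod 311)
13^2 = (13^1)^2 ≡ 13^2 = 169 ≡ 169 (mod 311)
13^4 = (13^2)^2 ≡ 169^2 = 28561 ≡ 260 (mod 311)
13^6 = 13^4 · 13^2 ≡ 260 · 169 ≡ 89 (mod 311).

89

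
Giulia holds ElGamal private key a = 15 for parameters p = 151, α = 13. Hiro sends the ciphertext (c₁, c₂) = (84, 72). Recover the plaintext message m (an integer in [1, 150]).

Shared mask s = c₁^a mod p = 84^15 mod 151.
84^1 ≡ 84 (mod 151)
84^2 = (84^1)^2 ≡ 84^2 = 7056 ≡ 110 (mod 151)
84^4 = (84^2)^2 ≡ 110^2 = 12100 ≡ 20 (mod 151)
84^8 = (84^4)^2 ≡ 20^2 = 400 ≡ 98 (mod 151)
84^15 = 84^8 · 84^4 · 84^2 · 84^1 ≡ 98 · 20 · 110 · 84 ≡ 64 (mod 151).
So s = 64; s⁻¹ ≡ 59 (mod 151).
m = c₂ · s⁻¹ mod 151 = 72 · 59 mod 151 = 20.

20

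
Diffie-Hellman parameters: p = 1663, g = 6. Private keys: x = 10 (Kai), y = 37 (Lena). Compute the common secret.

Lena sends B = g^y mod p = 6^37 mod 1663.
6^1 ≡ 6 (mod 1663)
6^2 = (6^1)^2 ≡ 6^2 = 36 ≡ 36 (mod 1663)
6^4 = (6^2)^2 ≡ 36^2 = 1296 ≡ 1296 (mod 1663)
6^8 = (6^4)^2 ≡ 1296^2 = 1679616 ≡ 1649 (mod 1663)
6^16 = (6^8)^2 ≡ 1649^2 = 2719201 ≡ 196 (mod 1663)
6^32 = (6^16)^2 ≡ 196^2 = 38416 ≡ 167 (mod 1663)
6^37 = 6^32 · 6^4 · 6^1 ≡ 167 · 1296 · 6 ≡ 1452 (mod 1663).
So B = 1452. Kai then computes K = B^x mod p = 1452^10 mod 1663.
1452^1 ≡ 1452 (mod 1663)
1452^2 = (1452^1)^2 ≡ 1452^2 = 2108304 ≡ 1283 (mod 1663)
1452^4 = (1452^2)^2 ≡ 1283^2 = 1646089 ≡ 1382 (mod 1663)
1452^8 = (1452^4)^2 ≡ 1382^2 = 1909924 ≡ 800 (mod 1663)
1452^10 = 1452^8 · 1452^2 ≡ 800 · 1283 ≡ 329 (mod 1663).

329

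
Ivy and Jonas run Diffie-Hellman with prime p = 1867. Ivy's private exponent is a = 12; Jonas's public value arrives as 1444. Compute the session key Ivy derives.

Shared key K = 1444^12 mod 1867.
1444^1 ≡ 1444 (mod 1867)
1444^2 = (1444^1)^2 ≡ 1444^2 = 2085136 ≡ 1564 (mod 1867)
1444^4 = (1444^2)^2 ≡ 1564^2 = 2446096 ≡ 326 (mod 1867)
1444^8 = (1444^4)^2 ≡ 326^2 = 106276 ≡ 1724 (mod 1867)
1444^12 = 1444^8 · 1444^4 ≡ 1724 · 326 ≡ 57 (mod 1867).

57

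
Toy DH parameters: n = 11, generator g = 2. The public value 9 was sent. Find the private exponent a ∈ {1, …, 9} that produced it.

Try successive powers of 2 modulo 11:
2^1 ≡ 2
2^2 ≡ 4
2^3 ≡ 8
2^4 ≡ 5
2^5 ≡ 10
2^6 ≡ 9
Found: a = 6.

6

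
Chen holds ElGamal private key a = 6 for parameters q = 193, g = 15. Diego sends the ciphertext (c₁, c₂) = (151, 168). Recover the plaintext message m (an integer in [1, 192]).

137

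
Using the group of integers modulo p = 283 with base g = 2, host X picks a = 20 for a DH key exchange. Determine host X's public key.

Public value = 2^20 (mod 283).
2^1 ≡ 2 (mod 283)
2^2 = (2^1)^2 ≡ 2^2 = 4 ≡ 4 (mod 283)
2^4 = (2^2)^2 ≡ 4^2 = 16 ≡ 16 (mod 283)
2^8 = (2^4)^2 ≡ 16^2 = 256 ≡ 256 (mod 283)
2^16 = (2^8)^2 ≡ 256^2 = 65536 ≡ 163 (mod 283)
2^20 = 2^16 · 2^4 ≡ 163 · 16 ≡ 61 (mod 283).

61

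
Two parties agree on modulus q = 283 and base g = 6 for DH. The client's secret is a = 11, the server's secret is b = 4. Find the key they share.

257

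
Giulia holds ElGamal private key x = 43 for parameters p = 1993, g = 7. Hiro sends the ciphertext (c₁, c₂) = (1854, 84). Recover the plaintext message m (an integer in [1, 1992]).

Shared mask s = c₁^x mod p = 1854^43 mod 1993.
1854^1 ≡ 1854 (mod 1993)
1854^2 = (1854^1)^2 ≡ 1854^2 = 3437316 ≡ 1384 (mod 1993)
1854^4 = (1854^2)^2 ≡ 1384^2 = 1915456 ≡ 183 (mod 1993)
1854^8 = (1854^4)^2 ≡ 183^2 = 33489 ≡ 1601 (mod 1993)
1854^16 = (1854^8)^2 ≡ 1601^2 = 2563201 ≡ 203 (mod 1993)
1854^32 = (1854^16)^2 ≡ 203^2 = 41209 ≡ 1349 (mod 1993)
1854^43 = 1854^32 · 1854^8 · 1854^2 · 1854^1 ≡ 1349 · 1601 · 1384 · 1854 ≡ 1260 (mod 1993).
So s = 1260; s⁻¹ ≡ 416 (mod 1993).
m = c₂ · s⁻¹ mod 1993 = 84 · 416 mod 1993 = 1063.

1063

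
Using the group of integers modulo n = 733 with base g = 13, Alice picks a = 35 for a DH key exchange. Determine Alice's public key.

597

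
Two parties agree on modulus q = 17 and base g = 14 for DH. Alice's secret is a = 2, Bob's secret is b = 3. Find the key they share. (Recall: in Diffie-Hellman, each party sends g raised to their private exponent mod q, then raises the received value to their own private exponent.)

15

Alice sends A = g^a mod q = 14^2 mod 17.
14^1 ≡ 14 (mod 17)
14^2 = (14^1)^2 ≡ 14^2 = 196 ≡ 9 (mod 17)
So A = 9. Bob then computes K = A^b mod q = 9^3 mod 17.
9^1 ≡ 9 (mod 17)
9^2 = (9^1)^2 ≡ 9^2 = 81 ≡ 13 (mod 17)
9^3 = 9^2 · 9^1 ≡ 13 · 9 ≡ 15 (mod 17).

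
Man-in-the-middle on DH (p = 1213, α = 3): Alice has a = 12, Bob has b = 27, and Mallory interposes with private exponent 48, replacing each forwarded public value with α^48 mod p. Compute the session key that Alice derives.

301

Alice receives Mallory's public value M = 3^48 mod 1213 instead of the honest one.
3^1 ≡ 3 (mod 1213)
3^2 = (3^1)^2 ≡ 3^2 = 9 ≡ 9 (mod 1213)
3^4 = (3^2)^2 ≡ 9^2 = 81 ≡ 81 (mod 1213)
3^8 = (3^4)^2 ≡ 81^2 = 6561 ≡ 496 (mod 1213)
3^16 = (3^8)^2 ≡ 496^2 = 246016 ≡ 990 (mod 1213)
3^32 = (3^16)^2 ≡ 990^2 = 980100 ≡ 1209 (mod 1213)
3^48 = 3^32 · 3^16 ≡ 1209 · 990 ≡ 892 (mod 1213).
So M = 892. Alice computes K = M^12 mod 1213.
892^1 ≡ 892 (mod 1213)
892^2 = (892^1)^2 ≡ 892^2 = 795664 ≡ 1149 (mod 1213)
892^4 = (892^2)^2 ≡ 1149^2 = 1320201 ≡ 457 (mod 1213)
892^8 = (892^4)^2 ≡ 457^2 = 208849 ≡ 213 (mod 1213)
892^12 = 892^8 · 892^4 ≡ 213 · 457 ≡ 301 (mod 1213).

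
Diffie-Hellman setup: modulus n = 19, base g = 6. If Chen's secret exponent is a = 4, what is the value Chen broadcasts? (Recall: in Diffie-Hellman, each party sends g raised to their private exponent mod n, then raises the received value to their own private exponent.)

Public value = 6^4 (mod 19).
6^1 ≡ 6 (mod 19)
6^2 = (6^1)^2 ≡ 6^2 = 36 ≡ 17 (mod 19)
6^4 = (6^2)^2 ≡ 17^2 = 289 ≡ 4 (mod 19)

4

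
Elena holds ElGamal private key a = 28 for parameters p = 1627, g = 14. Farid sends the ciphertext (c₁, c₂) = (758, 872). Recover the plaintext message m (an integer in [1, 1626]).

1334

Shared mask s = c₁^a mod p = 758^28 mod 1627.
758^1 ≡ 758 (mod 1627)
758^2 = (758^1)^2 ≡ 758^2 = 574564 ≡ 233 (mod 1627)
758^4 = (758^2)^2 ≡ 233^2 = 54289 ≡ 598 (mod 1627)
758^8 = (758^4)^2 ≡ 598^2 = 357604 ≡ 1291 (mod 1627)
758^16 = (758^8)^2 ≡ 1291^2 = 1666681 ≡ 633 (mod 1627)
758^28 = 758^16 · 758^8 · 758^4 ≡ 633 · 1291 · 598 ≡ 47 (mod 1627).
So s = 47; s⁻¹ ≡ 1177 (mod 1627).
m = c₂ · s⁻¹ mod 1627 = 872 · 1177 mod 1627 = 1334.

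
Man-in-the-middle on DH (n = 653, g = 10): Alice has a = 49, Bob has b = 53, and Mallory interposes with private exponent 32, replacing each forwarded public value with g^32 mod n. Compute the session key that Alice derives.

Alice receives Mallory's public value M = 10^32 mod 653 instead of the honest one.
10^1 ≡ 10 (mod 653)
10^2 = (10^1)^2 ≡ 10^2 = 100 ≡ 100 (mod 653)
10^4 = (10^2)^2 ≡ 100^2 = 10000 ≡ 205 (mod 653)
10^8 = (10^4)^2 ≡ 205^2 = 42025 ≡ 233 (mod 653)
10^16 = (10^8)^2 ≡ 233^2 = 54289 ≡ 90 (mod 653)
10^32 = (10^16)^2 ≡ 90^2 = 8100 ≡ 264 (mod 653)
So M = 264. Alice computes K = M^49 mod 653.
264^1 ≡ 264 (mod 653)
264^2 = (264^1)^2 ≡ 264^2 = 69696 ≡ 478 (mod 653)
264^4 = (264^2)^2 ≡ 478^2 = 228484 ≡ 587 (mod 653)
264^8 = (264^4)^2 ≡ 587^2 = 344569 ≡ 438 (mod 653)
264^16 = (264^8)^2 ≡ 438^2 = 191844 ≡ 515 (mod 653)
264^32 = (264^16)^2 ≡ 515^2 = 265225 ≡ 107 (mod 653)
264^49 = 264^32 · 264^16 · 264^1 ≡ 107 · 515 · 264 ≡ 186 (mod 653).

186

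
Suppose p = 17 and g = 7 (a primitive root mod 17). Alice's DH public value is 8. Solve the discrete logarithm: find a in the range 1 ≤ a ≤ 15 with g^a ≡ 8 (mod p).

14

Try successive powers of 7 modulo 17:
7^1 ≡ 7
7^2 ≡ 15
7^3 ≡ 3
7^4 ≡ 4
7^5 ≡ 11
7^6 ≡ 9
7^7 ≡ 12
7^8 ≡ 16
7^9 ≡ 10
7^10 ≡ 2
7^11 ≡ 14
7^12 ≡ 13
7^13 ≡ 6
7^14 ≡ 8
Found: a = 14.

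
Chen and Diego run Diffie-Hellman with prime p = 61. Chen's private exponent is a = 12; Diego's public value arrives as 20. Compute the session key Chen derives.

Shared key K = 20^12 mod 61.
20^1 ≡ 20 (mod 61)
20^2 = (20^1)^2 ≡ 20^2 = 400 ≡ 34 (mod 61)
20^4 = (20^2)^2 ≡ 34^2 = 1156 ≡ 58 (mod 61)
20^8 = (20^4)^2 ≡ 58^2 = 3364 ≡ 9 (mod 61)
20^12 = 20^8 · 20^4 ≡ 9 · 58 ≡ 34 (mod 61).

34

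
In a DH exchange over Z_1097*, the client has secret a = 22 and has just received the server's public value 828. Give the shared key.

Shared key K = 828^22 mod 1097.
828^1 ≡ 828 (mod 1097)
828^2 = (828^1)^2 ≡ 828^2 = 685584 ≡ 1056 (mod 1097)
828^4 = (828^2)^2 ≡ 1056^2 = 1115136 ≡ 584 (mod 1097)
828^8 = (828^4)^2 ≡ 584^2 = 341056 ≡ 986 (mod 1097)
828^16 = (828^8)^2 ≡ 986^2 = 972196 ≡ 254 (mod 1097)
828^22 = 828^16 · 828^4 · 828^2 ≡ 254 · 584 · 1056 ≡ 1089 (mod 1097).

1089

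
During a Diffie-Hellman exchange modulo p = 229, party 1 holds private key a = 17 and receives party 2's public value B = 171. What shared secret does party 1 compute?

Shared key K = 171^17 mod 229.
171^1 ≡ 171 (mod 229)
171^2 = (171^1)^2 ≡ 171^2 = 29241 ≡ 158 (mod 229)
171^4 = (171^2)^2 ≡ 158^2 = 24964 ≡ 3 (mod 229)
171^8 = (171^4)^2 ≡ 3^2 = 9 ≡ 9 (mod 229)
171^16 = (171^8)^2 ≡ 9^2 = 81 ≡ 81 (mod 229)
171^17 = 171^16 · 171^1 ≡ 81 · 171 ≡ 111 (mod 229).

111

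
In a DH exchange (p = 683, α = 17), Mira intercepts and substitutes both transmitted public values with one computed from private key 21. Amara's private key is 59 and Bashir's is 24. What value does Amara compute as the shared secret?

Amara receives Mira's public value M = 17^21 mod 683 instead of the honest one.
17^1 ≡ 17 (mod 683)
17^2 = (17^1)^2 ≡ 17^2 = 289 ≡ 289 (mod 683)
17^4 = (17^2)^2 ≡ 289^2 = 83521 ≡ 195 (mod 683)
17^8 = (17^4)^2 ≡ 195^2 = 38025 ≡ 460 (mod 683)
17^16 = (17^8)^2 ≡ 460^2 = 211600 ≡ 553 (mod 683)
17^21 = 17^16 · 17^4 · 17^1 ≡ 553 · 195 · 17 ≡ 23 (mod 683).
So M = 23. Amara computes K = M^59 mod 683.
23^1 ≡ 23 (mod 683)
23^2 = (23^1)^2 ≡ 23^2 = 529 ≡ 529 (mod 683)
23^4 = (23^2)^2 ≡ 529^2 = 279841 ≡ 494 (mod 683)
23^8 = (23^4)^2 ≡ 494^2 = 244036 ≡ 205 (mod 683)
23^16 = (23^8)^2 ≡ 205^2 = 42025 ≡ 362 (mod 683)
23^32 = (23^16)^2 ≡ 362^2 = 131044 ≡ 591 (mod 683)
23^59 = 23^32 · 23^16 · 23^8 · 23^2 · 23^1 ≡ 591 · 362 · 205 · 529 · 23 ≡ 457 (mod 683).

457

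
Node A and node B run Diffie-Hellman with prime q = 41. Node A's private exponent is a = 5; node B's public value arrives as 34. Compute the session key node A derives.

Shared key K = 34^5 mod 41.
34^1 ≡ 34 (mod 41)
34^2 = (34^1)^2 ≡ 34^2 = 1156 ≡ 8 (mod 41)
34^4 = (34^2)^2 ≡ 8^2 = 64 ≡ 23 (mod 41)
34^5 = 34^4 · 34^1 ≡ 23 · 34 ≡ 3 (mod 41).

3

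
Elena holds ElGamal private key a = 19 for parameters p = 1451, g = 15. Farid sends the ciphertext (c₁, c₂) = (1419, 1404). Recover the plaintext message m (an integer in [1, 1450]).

421

Shared mask s = c₁^a mod p = 1419^19 mod 1451.
1419^1 ≡ 1419 (mod 1451)
1419^2 = (1419^1)^2 ≡ 1419^2 = 2013561 ≡ 1024 (mod 1451)
1419^4 = (1419^2)^2 ≡ 1024^2 = 1048576 ≡ 954 (mod 1451)
1419^8 = (1419^4)^2 ≡ 954^2 = 910116 ≡ 339 (mod 1451)
1419^16 = (1419^8)^2 ≡ 339^2 = 114921 ≡ 292 (mod 1451)
1419^19 = 1419^16 · 1419^2 · 1419^1 ≡ 292 · 1024 · 1419 ≡ 1089 (mod 1451).
So s = 1089; s⁻¹ ≡ 485 (mod 1451).
m = c₂ · s⁻¹ mod 1451 = 1404 · 485 mod 1451 = 421.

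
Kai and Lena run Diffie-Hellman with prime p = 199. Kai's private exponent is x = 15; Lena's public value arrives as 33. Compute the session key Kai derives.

Shared key K = 33^15 mod 199.
33^1 ≡ 33 (mod 199)
33^2 = (33^1)^2 ≡ 33^2 = 1089 ≡ 94 (mod 199)
33^4 = (33^2)^2 ≡ 94^2 = 8836 ≡ 80 (mod 199)
33^8 = (33^4)^2 ≡ 80^2 = 6400 ≡ 32 (mod 199)
33^15 = 33^8 · 33^4 · 33^2 · 33^1 ≡ 32 · 80 · 94 · 33 ≡ 25 (mod 199).

25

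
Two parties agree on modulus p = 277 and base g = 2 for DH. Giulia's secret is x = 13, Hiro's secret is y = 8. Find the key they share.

218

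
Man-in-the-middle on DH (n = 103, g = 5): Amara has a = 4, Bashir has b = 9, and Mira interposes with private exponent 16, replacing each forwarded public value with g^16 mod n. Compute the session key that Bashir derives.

66

Bashir receives Mira's public value M = 5^16 mod 103 instead of the honest one.
5^1 ≡ 5 (mod 103)
5^2 = (5^1)^2 ≡ 5^2 = 25 ≡ 25 (mod 103)
5^4 = (5^2)^2 ≡ 25^2 = 625 ≡ 7 (mod 103)
5^8 = (5^4)^2 ≡ 7^2 = 49 ≡ 49 (mod 103)
5^16 = (5^8)^2 ≡ 49^2 = 2401 ≡ 32 (mod 103)
So M = 32. Bashir computes K = M^9 mod 103.
32^1 ≡ 32 (mod 103)
32^2 = (32^1)^2 ≡ 32^2 = 1024 ≡ 97 (mod 103)
32^4 = (32^2)^2 ≡ 97^2 = 9409 ≡ 36 (mod 103)
32^8 = (32^4)^2 ≡ 36^2 = 1296 ≡ 60 (mod 103)
32^9 = 32^8 · 32^1 ≡ 60 · 32 ≡ 66 (mod 103).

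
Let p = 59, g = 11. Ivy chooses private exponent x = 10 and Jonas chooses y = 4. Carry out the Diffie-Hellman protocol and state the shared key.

41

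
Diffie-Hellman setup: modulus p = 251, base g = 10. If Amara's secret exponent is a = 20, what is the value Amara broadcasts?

219

Public value = 10^20 mod 251.
10^1 ≡ 10 (mod 251)
10^2 = (10^1)^2 ≡ 10^2 = 100 ≡ 100 (mod 251)
10^4 = (10^2)^2 ≡ 100^2 = 10000 ≡ 211 (mod 251)
10^8 = (10^4)^2 ≡ 211^2 = 44521 ≡ 94 (mod 251)
10^16 = (10^8)^2 ≡ 94^2 = 8836 ≡ 51 (mod 251)
10^20 = 10^16 · 10^4 ≡ 51 · 211 ≡ 219 (mod 251).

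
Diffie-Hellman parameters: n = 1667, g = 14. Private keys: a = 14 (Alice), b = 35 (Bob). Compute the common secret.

Bob sends B = g^b mod n = 14^35 mod 1667.
14^1 ≡ 14 (mod 1667)
14^2 = (14^1)^2 ≡ 14^2 = 196 ≡ 196 (mod 1667)
14^4 = (14^2)^2 ≡ 196^2 = 38416 ≡ 75 (mod 1667)
14^8 = (14^4)^2 ≡ 75^2 = 5625 ≡ 624 (mod 1667)
14^16 = (14^8)^2 ≡ 624^2 = 389376 ≡ 965 (mod 1667)
14^32 = (14^16)^2 ≡ 965^2 = 931225 ≡ 1039 (mod 1667)
14^35 = 14^32 · 14^2 · 14^1 ≡ 1039 · 196 · 14 ≡ 446 (mod 1667).
So B = 446. Alice then computes K = B^a mod n = 446^14 mod 1667.
446^1 ≡ 446 (mod 1667)
446^2 = (446^1)^2 ≡ 446^2 = 198916 ≡ 543 (mod 1667)
446^4 = (446^2)^2 ≡ 543^2 = 294849 ≡ 1457 (mod 1667)
446^8 = (446^4)^2 ≡ 1457^2 = 2122849 ≡ 758 (mod 1667)
446^14 = 446^8 · 446^4 · 446^2 ≡ 758 · 1457 · 543 ≡ 877 (mod 1667).

877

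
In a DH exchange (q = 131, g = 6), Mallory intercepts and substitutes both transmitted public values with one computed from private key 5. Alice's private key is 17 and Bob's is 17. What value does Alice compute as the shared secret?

Alice receives Mallory's public value M = 6^5 mod 131 instead of the honest one.
6^1 ≡ 6 (mod 131)
6^2 = (6^1)^2 ≡ 6^2 = 36 ≡ 36 (mod 131)
6^4 = (6^2)^2 ≡ 36^2 = 1296 ≡ 117 (mod 131)
6^5 = 6^4 · 6^1 ≡ 117 · 6 ≡ 47 (mod 131).
So M = 47. Alice computes K = M^17 mod 131.
47^1 ≡ 47 (mod 131)
47^2 = (47^1)^2 ≡ 47^2 = 2209 ≡ 113 (mod 131)
47^4 = (47^2)^2 ≡ 113^2 = 12769 ≡ 62 (mod 131)
47^8 = (47^4)^2 ≡ 62^2 = 3844 ≡ 45 (mod 131)
47^16 = (47^8)^2 ≡ 45^2 = 2025 ≡ 60 (mod 131)
47^17 = 47^16 · 47^1 ≡ 60 · 47 ≡ 69 (mod 131).

69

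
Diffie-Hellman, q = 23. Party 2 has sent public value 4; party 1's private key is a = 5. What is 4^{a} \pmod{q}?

12

Shared key K = 4^5 mod 23.
4^1 ≡ 4 (mod 23)
4^2 = (4^1)^2 ≡ 4^2 = 16 ≡ 16 (mod 23)
4^4 = (4^2)^2 ≡ 16^2 = 256 ≡ 3 (mod 23)
4^5 = 4^4 · 4^1 ≡ 3 · 4 ≡ 12 (mod 23).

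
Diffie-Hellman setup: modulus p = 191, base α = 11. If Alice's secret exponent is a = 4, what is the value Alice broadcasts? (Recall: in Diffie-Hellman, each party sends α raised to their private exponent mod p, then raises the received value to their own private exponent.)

125

Public value = 11^4 mod 191.
11^1 ≡ 11 (mod 191)
11^2 = (11^1)^2 ≡ 11^2 = 121 ≡ 121 (mod 191)
11^4 = (11^2)^2 ≡ 121^2 = 14641 ≡ 125 (mod 191)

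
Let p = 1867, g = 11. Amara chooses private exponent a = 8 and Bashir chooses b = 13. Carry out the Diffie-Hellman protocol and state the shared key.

1151

Amara sends A = g^a mod p = 11^8 mod 1867.
11^1 ≡ 11 (mod 1867)
11^2 = (11^1)^2 ≡ 11^2 = 121 ≡ 121 (mod 1867)
11^4 = (11^2)^2 ≡ 121^2 = 14641 ≡ 1572 (mod 1867)
11^8 = (11^4)^2 ≡ 1572^2 = 2471184 ≡ 1143 (mod 1867)
So A = 1143. Bashir then computes K = A^b mod p = 1143^13 mod 1867.
1143^1 ≡ 1143 (mod 1867)
1143^2 = (1143^1)^2 ≡ 1143^2 = 1306449 ≡ 1416 (mod 1867)
1143^4 = (1143^2)^2 ≡ 1416^2 = 2005056 ≡ 1765 (mod 1867)
1143^8 = (1143^4)^2 ≡ 1765^2 = 3115225 ≡ 1069 (mod 1867)
1143^13 = 1143^8 · 1143^4 · 1143^1 ≡ 1069 · 1765 · 1143 ≡ 1151 (mod 1867).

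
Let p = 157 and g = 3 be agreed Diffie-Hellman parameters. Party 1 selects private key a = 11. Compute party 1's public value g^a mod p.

Public value = 3^11 mod 157.
3^1 ≡ 3 (mod 157)
3^2 = (3^1)^2 ≡ 3^2 = 9 ≡ 9 (mod 157)
3^4 = (3^2)^2 ≡ 9^2 = 81 ≡ 81 (mod 157)
3^8 = (3^4)^2 ≡ 81^2 = 6561 ≡ 124 (mod 157)
3^11 = 3^8 · 3^2 · 3^1 ≡ 124 · 9 · 3 ≡ 51 (mod 157).

51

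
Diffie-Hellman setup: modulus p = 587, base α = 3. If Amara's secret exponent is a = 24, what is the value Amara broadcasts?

172

Public value = 3^24 mod 587.
3^1 ≡ 3 (mod 587)
3^2 = (3^1)^2 ≡ 3^2 = 9 ≡ 9 (mod 587)
3^4 = (3^2)^2 ≡ 9^2 = 81 ≡ 81 (mod 587)
3^8 = (3^4)^2 ≡ 81^2 = 6561 ≡ 104 (mod 587)
3^16 = (3^8)^2 ≡ 104^2 = 10816 ≡ 250 (mod 587)
3^24 = 3^16 · 3^8 ≡ 250 · 104 ≡ 172 (mod 587).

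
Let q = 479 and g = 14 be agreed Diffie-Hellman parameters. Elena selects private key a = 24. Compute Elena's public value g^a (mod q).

50

Public value = 14^24 (mod 479).
14^1 ≡ 14 (mod 479)
14^2 = (14^1)^2 ≡ 14^2 = 196 ≡ 196 (mod 479)
14^4 = (14^2)^2 ≡ 196^2 = 38416 ≡ 96 (mod 479)
14^8 = (14^4)^2 ≡ 96^2 = 9216 ≡ 115 (mod 479)
14^16 = (14^8)^2 ≡ 115^2 = 13225 ≡ 292 (mod 479)
14^24 = 14^16 · 14^8 ≡ 292 · 115 ≡ 50 (mod 479).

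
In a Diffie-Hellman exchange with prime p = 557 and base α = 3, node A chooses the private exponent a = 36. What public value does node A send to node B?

Public value = 3^36 (mod 557).
3^1 ≡ 3 (mod 557)
3^2 = (3^1)^2 ≡ 3^2 = 9 ≡ 9 (mod 557)
3^4 = (3^2)^2 ≡ 9^2 = 81 ≡ 81 (mod 557)
3^8 = (3^4)^2 ≡ 81^2 = 6561 ≡ 434 (mod 557)
3^16 = (3^8)^2 ≡ 434^2 = 188356 ≡ 90 (mod 557)
3^32 = (3^16)^2 ≡ 90^2 = 8100 ≡ 302 (mod 557)
3^36 = 3^32 · 3^4 ≡ 302 · 81 ≡ 511 (mod 557).

511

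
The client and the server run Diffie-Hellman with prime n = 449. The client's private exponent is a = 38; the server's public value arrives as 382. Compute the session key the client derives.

448

Shared key K = 382^38 mod 449.
382^1 ≡ 382 (mod 449)
382^2 = (382^1)^2 ≡ 382^2 = 145924 ≡ 448 (mod 449)
382^4 = (382^2)^2 ≡ 448^2 = 200704 ≡ 1 (mod 449)
382^8 = (382^4)^2 ≡ 1^2 = 1 ≡ 1 (mod 449)
382^16 = (382^8)^2 ≡ 1^2 = 1 ≡ 1 (mod 449)
382^32 = (382^16)^2 ≡ 1^2 = 1 ≡ 1 (mod 449)
382^38 = 382^32 · 382^4 · 382^2 ≡ 1 · 1 · 448 ≡ 448 (mod 449).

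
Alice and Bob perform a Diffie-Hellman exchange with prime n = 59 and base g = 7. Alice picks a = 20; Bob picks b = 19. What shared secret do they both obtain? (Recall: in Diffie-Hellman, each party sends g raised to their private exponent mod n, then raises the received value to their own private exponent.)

Bob sends B = g^b mod n = 7^19 mod 59.
7^1 ≡ 7 (mod 59)
7^2 = (7^1)^2 ≡ 7^2 = 49 ≡ 49 (mod 59)
7^4 = (7^2)^2 ≡ 49^2 = 2401 ≡ 41 (mod 59)
7^8 = (7^4)^2 ≡ 41^2 = 1681 ≡ 29 (mod 59)
7^16 = (7^8)^2 ≡ 29^2 = 841 ≡ 15 (mod 59)
7^19 = 7^16 · 7^2 · 7^1 ≡ 15 · 49 · 7 ≡ 12 (mod 59).
So B = 12. Alice then computes K = B^a mod n = 12^20 mod 59.
12^1 ≡ 12 (mod 59)
12^2 = (12^1)^2 ≡ 12^2 = 144 ≡ 26 (mod 59)
12^4 = (12^2)^2 ≡ 26^2 = 676 ≡ 27 (mod 59)
12^8 = (12^4)^2 ≡ 27^2 = 729 ≡ 21 (mod 59)
12^16 = (12^8)^2 ≡ 21^2 = 441 ≡ 28 (mod 59)
12^20 = 12^16 · 12^4 ≡ 28 · 27 ≡ 48 (mod 59).

48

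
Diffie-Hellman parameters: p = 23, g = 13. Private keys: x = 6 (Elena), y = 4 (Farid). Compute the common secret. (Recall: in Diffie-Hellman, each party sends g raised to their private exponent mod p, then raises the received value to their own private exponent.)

Elena sends A = g^x mod p = 13^6 mod 23.
13^1 ≡ 13 (mod 23)
13^2 = (13^1)^2 ≡ 13^2 = 169 ≡ 8 (mod 23)
13^4 = (13^2)^2 ≡ 8^2 = 64 ≡ 18 (mod 23)
13^6 = 13^4 · 13^2 ≡ 18 · 8 ≡ 6 (mod 23).
So A = 6. Farid then computes K = A^y mod p = 6^4 mod 23.
6^1 ≡ 6 (mod 23)
6^2 = (6^1)^2 ≡ 6^2 = 36 ≡ 13 (mod 23)
6^4 = (6^2)^2 ≡ 13^2 = 169 ≡ 8 (mod 23)

8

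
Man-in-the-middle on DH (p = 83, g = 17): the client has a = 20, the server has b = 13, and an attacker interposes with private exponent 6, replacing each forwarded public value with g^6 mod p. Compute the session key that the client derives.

The client receives an attacker's public value M = 17^6 mod 83 instead of the honest one.
17^1 ≡ 17 (mod 83)
17^2 = (17^1)^2 ≡ 17^2 = 289 ≡ 40 (mod 83)
17^4 = (17^2)^2 ≡ 40^2 = 1600 ≡ 23 (mod 83)
17^6 = 17^4 · 17^2 ≡ 23 · 40 ≡ 7 (mod 83).
So M = 7. The client computes K = M^20 mod 83.
7^1 ≡ 7 (mod 83)
7^2 = (7^1)^2 ≡ 7^2 = 49 ≡ 49 (mod 83)
7^4 = (7^2)^2 ≡ 49^2 = 2401 ≡ 77 (mod 83)
7^8 = (7^4)^2 ≡ 77^2 = 5929 ≡ 36 (mod 83)
7^16 = (7^8)^2 ≡ 36^2 = 1296 ≡ 51 (mod 83)
7^20 = 7^16 · 7^4 ≡ 51 · 77 ≡ 26 (mod 83).

26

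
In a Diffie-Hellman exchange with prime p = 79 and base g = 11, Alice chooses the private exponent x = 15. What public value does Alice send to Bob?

Public value = 11^15 mod 79.
11^1 ≡ 11 (mod 79)
11^2 = (11^1)^2 ≡ 11^2 = 121 ≡ 42 (mod 79)
11^4 = (11^2)^2 ≡ 42^2 = 1764 ≡ 26 (mod 79)
11^8 = (11^4)^2 ≡ 26^2 = 676 ≡ 44 (mod 79)
11^15 = 11^8 · 11^4 · 11^2 · 11^1 ≡ 44 · 26 · 42 · 11 ≡ 18 (mod 79).

18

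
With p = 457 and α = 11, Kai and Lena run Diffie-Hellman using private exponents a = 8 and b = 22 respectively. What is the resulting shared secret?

Kai sends A = α^a mod p = 11^8 mod 457.
11^1 ≡ 11 (mod 457)
11^2 = (11^1)^2 ≡ 11^2 = 121 ≡ 121 (mod 457)
11^4 = (11^2)^2 ≡ 121^2 = 14641 ≡ 17 (mod 457)
11^8 = (11^4)^2 ≡ 17^2 = 289 ≡ 289 (mod 457)
So A = 289. Lena then computes K = A^b mod p = 289^22 mod 457.
289^1 ≡ 289 (mod 457)
289^2 = (289^1)^2 ≡ 289^2 = 83521 ≡ 347 (mod 457)
289^4 = (289^2)^2 ≡ 347^2 = 120409 ≡ 218 (mod 457)
289^8 = (289^4)^2 ≡ 218^2 = 47524 ≡ 453 (mod 457)
289^16 = (289^8)^2 ≡ 453^2 = 205209 ≡ 16 (mod 457)
289^22 = 289^16 · 289^4 · 289^2 ≡ 16 · 218 · 347 ≡ 200 (mod 457).

200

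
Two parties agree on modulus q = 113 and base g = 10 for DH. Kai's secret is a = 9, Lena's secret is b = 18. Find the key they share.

Kai sends A = g^a mod q = 10^9 mod 113.
10^1 ≡ 10 (mod 113)
10^2 = (10^1)^2 ≡ 10^2 = 100 ≡ 100 (mod 113)
10^4 = (10^2)^2 ≡ 100^2 = 10000 ≡ 56 (mod 113)
10^8 = (10^4)^2 ≡ 56^2 = 3136 ≡ 85 (mod 113)
10^9 = 10^8 · 10^1 ≡ 85 · 10 ≡ 59 (mod 113).
So A = 59. Lena then computes K = A^b mod q = 59^18 mod 113.
59^1 ≡ 59 (mod 113)
59^2 = (59^1)^2 ≡ 59^2 = 3481 ≡ 91 (mod 113)
59^4 = (59^2)^2 ≡ 91^2 = 8281 ≡ 32 (mod 113)
59^8 = (59^4)^2 ≡ 32^2 = 1024 ≡ 7 (mod 113)
59^16 = (59^8)^2 ≡ 7^2 = 49 ≡ 49 (mod 113)
59^18 = 59^16 · 59^2 ≡ 49 · 91 ≡ 52 (mod 113).

52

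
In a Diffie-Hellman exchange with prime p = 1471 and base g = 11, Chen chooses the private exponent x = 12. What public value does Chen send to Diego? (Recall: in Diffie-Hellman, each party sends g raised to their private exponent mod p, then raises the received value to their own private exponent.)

995

Public value = 11^12 mod 1471.
11^1 ≡ 11 (mod 1471)
11^2 = (11^1)^2 ≡ 11^2 = 121 ≡ 121 (mod 1471)
11^4 = (11^2)^2 ≡ 121^2 = 14641 ≡ 1402 (mod 1471)
11^8 = (11^4)^2 ≡ 1402^2 = 1965604 ≡ 348 (mod 1471)
11^12 = 11^8 · 11^4 ≡ 348 · 1402 ≡ 995 (mod 1471).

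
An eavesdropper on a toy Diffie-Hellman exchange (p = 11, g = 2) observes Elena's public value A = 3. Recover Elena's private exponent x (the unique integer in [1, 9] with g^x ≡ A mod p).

8

Try successive powers of 2 modulo 11:
2^1 ≡ 2
2^2 ≡ 4
2^3 ≡ 8
2^4 ≡ 5
2^5 ≡ 10
2^6 ≡ 9
2^7 ≡ 7
2^8 ≡ 3
Found: x = 8.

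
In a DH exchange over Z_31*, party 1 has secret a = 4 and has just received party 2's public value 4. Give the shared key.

8

Shared key K = 4^4 mod 31.
4^1 ≡ 4 (mod 31)
4^2 = (4^1)^2 ≡ 4^2 = 16 ≡ 16 (mod 31)
4^4 = (4^2)^2 ≡ 16^2 = 256 ≡ 8 (mod 31)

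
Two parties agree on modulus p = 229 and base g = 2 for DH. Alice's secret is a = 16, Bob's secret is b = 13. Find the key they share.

Alice sends A = g^a mod p = 2^16 mod 229.
2^1 ≡ 2 (mod 229)
2^2 = (2^1)^2 ≡ 2^2 = 4 ≡ 4 (mod 229)
2^4 = (2^2)^2 ≡ 4^2 = 16 ≡ 16 (mod 229)
2^8 = (2^4)^2 ≡ 16^2 = 256 ≡ 27 (mod 229)
2^16 = (2^8)^2 ≡ 27^2 = 729 ≡ 42 (mod 229)
So A = 42. Bob then computes K = A^b mod p = 42^13 mod 229.
42^1 ≡ 42 (mod 229)
42^2 = (42^1)^2 ≡ 42^2 = 1764 ≡ 161 (mod 229)
42^4 = (42^2)^2 ≡ 161^2 = 25921 ≡ 44 (mod 229)
42^8 = (42^4)^2 ≡ 44^2 = 1936 ≡ 104 (mod 229)
42^13 = 42^8 · 42^4 · 42^1 ≡ 104 · 44 · 42 ≡ 61 (mod 229).

61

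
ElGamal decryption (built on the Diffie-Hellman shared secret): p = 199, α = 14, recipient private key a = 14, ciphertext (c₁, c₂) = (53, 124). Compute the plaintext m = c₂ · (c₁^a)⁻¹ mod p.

Shared mask s = c₁^a mod p = 53^14 mod 199.
53^1 ≡ 53 (mod 199)
53^2 = (53^1)^2 ≡ 53^2 = 2809 ≡ 23 (mod 199)
53^4 = (53^2)^2 ≡ 23^2 = 529 ≡ 131 (mod 199)
53^8 = (53^4)^2 ≡ 131^2 = 17161 ≡ 47 (mod 199)
53^14 = 53^8 · 53^4 · 53^2 ≡ 47 · 131 · 23 ≡ 122 (mod 199).
So s = 122; s⁻¹ ≡ 31 (mod 199).
m = c₂ · s⁻¹ mod 199 = 124 · 31 mod 199 = 63.

63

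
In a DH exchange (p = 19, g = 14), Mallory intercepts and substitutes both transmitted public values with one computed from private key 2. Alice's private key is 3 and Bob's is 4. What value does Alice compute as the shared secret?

Alice receives Mallory's public value M = 14^2 mod 19 instead of the honest one.
14^1 ≡ 14 (mod 19)
14^2 = (14^1)^2 ≡ 14^2 = 196 ≡ 6 (mod 19)
So M = 6. Alice computes K = M^3 mod 19.
6^1 ≡ 6 (mod 19)
6^2 = (6^1)^2 ≡ 6^2 = 36 ≡ 17 (mod 19)
6^3 = 6^2 · 6^1 ≡ 17 · 6 ≡ 7 (mod 19).

7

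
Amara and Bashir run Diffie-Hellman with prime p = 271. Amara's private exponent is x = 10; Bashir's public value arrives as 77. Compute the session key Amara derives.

Shared key K = 77^10 mod 271.
77^1 ≡ 77 (mod 271)
77^2 = (77^1)^2 ≡ 77^2 = 5929 ≡ 238 (mod 271)
77^4 = (77^2)^2 ≡ 238^2 = 56644 ≡ 5 (mod 271)
77^8 = (77^4)^2 ≡ 5^2 = 25 ≡ 25 (mod 271)
77^10 = 77^8 · 77^2 ≡ 25 · 238 ≡ 259 (mod 271).

259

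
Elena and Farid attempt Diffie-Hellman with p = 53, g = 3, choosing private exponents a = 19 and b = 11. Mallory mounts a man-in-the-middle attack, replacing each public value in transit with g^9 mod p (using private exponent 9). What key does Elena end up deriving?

5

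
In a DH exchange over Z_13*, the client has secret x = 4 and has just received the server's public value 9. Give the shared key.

9

Shared key K = 9^4 mod 13.
9^1 ≡ 9 (mod 13)
9^2 = (9^1)^2 ≡ 9^2 = 81 ≡ 3 (mod 13)
9^4 = (9^2)^2 ≡ 3^2 = 9 ≡ 9 (mod 13)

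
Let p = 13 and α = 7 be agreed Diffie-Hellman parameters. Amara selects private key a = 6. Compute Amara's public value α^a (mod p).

12

Public value = 7^6 (mod 13).
7^1 ≡ 7 (mod 13)
7^2 = (7^1)^2 ≡ 7^2 = 49 ≡ 10 (mod 13)
7^4 = (7^2)^2 ≡ 10^2 = 100 ≡ 9 (mod 13)
7^6 = 7^4 · 7^2 ≡ 9 · 10 ≡ 12 (mod 13).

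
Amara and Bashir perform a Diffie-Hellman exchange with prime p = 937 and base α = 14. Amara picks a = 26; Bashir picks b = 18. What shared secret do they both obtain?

936

Bashir sends B = α^b mod p = 14^18 mod 937.
14^1 ≡ 14 (mod 937)
14^2 = (14^1)^2 ≡ 14^2 = 196 ≡ 196 (mod 937)
14^4 = (14^2)^2 ≡ 196^2 = 38416 ≡ 936 (mod 937)
14^8 = (14^4)^2 ≡ 936^2 = 876096 ≡ 1 (mod 937)
14^16 = (14^8)^2 ≡ 1^2 = 1 ≡ 1 (mod 937)
14^18 = 14^16 · 14^2 ≡ 1 · 196 ≡ 196 (mod 937).
So B = 196. Amara then computes K = B^a mod p = 196^26 mod 937.
196^1 ≡ 196 (mod 937)
196^2 = (196^1)^2 ≡ 196^2 = 38416 ≡ 936 (mod 937)
196^4 = (196^2)^2 ≡ 936^2 = 876096 ≡ 1 (mod 937)
196^8 = (196^4)^2 ≡ 1^2 = 1 ≡ 1 (mod 937)
196^16 = (196^8)^2 ≡ 1^2 = 1 ≡ 1 (mod 937)
196^26 = 196^16 · 196^8 · 196^2 ≡ 1 · 1 · 936 ≡ 936 (mod 937).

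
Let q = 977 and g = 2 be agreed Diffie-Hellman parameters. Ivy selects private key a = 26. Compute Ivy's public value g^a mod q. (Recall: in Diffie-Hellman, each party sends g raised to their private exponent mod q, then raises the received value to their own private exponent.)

688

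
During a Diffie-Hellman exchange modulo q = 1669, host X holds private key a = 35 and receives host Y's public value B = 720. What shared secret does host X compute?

127

Shared key K = 720^35 mod 1669.
720^1 ≡ 720 (mod 1669)
720^2 = (720^1)^2 ≡ 720^2 = 518400 ≡ 1010 (mod 1669)
720^4 = (720^2)^2 ≡ 1010^2 = 1020100 ≡ 341 (mod 1669)
720^8 = (720^4)^2 ≡ 341^2 = 116281 ≡ 1120 (mod 1669)
720^16 = (720^8)^2 ≡ 1120^2 = 1254400 ≡ 981 (mod 1669)
720^32 = (720^16)^2 ≡ 981^2 = 962361 ≡ 1017 (mod 1669)
720^35 = 720^32 · 720^2 · 720^1 ≡ 1017 · 1010 · 720 ≡ 127 (mod 1669).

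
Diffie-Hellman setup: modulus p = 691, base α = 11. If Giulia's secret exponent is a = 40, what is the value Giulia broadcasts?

Public value = 11^40 mod 691.
11^1 ≡ 11 (mod 691)
11^2 = (11^1)^2 ≡ 11^2 = 121 ≡ 121 (mod 691)
11^4 = (11^2)^2 ≡ 121^2 = 14641 ≡ 130 (mod 691)
11^8 = (11^4)^2 ≡ 130^2 = 16900 ≡ 316 (mod 691)
11^16 = (11^8)^2 ≡ 316^2 = 99856 ≡ 352 (mod 691)
11^32 = (11^16)^2 ≡ 352^2 = 123904 ≡ 215 (mod 691)
11^40 = 11^32 · 11^8 ≡ 215 · 316 ≡ 222 (mod 691).

222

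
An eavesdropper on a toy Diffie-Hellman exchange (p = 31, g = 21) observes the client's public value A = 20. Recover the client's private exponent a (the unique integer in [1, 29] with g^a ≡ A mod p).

22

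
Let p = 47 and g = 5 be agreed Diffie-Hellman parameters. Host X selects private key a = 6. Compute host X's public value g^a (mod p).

21

Public value = 5^6 (mod 47).
5^1 ≡ 5 (mod 47)
5^2 = (5^1)^2 ≡ 5^2 = 25 ≡ 25 (mod 47)
5^4 = (5^2)^2 ≡ 25^2 = 625 ≡ 14 (mod 47)
5^6 = 5^4 · 5^2 ≡ 14 · 25 ≡ 21 (mod 47).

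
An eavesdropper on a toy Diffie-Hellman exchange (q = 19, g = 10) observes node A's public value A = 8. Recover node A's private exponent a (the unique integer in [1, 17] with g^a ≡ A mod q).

Try successive powers of 10 modulo 19:
10^1 ≡ 10
10^2 ≡ 5
10^3 ≡ 12
10^4 ≡ 6
10^5 ≡ 3
10^6 ≡ 11
10^7 ≡ 15
10^8 ≡ 17
10^9 ≡ 18
10^10 ≡ 9
10^11 ≡ 14
10^12 ≡ 7
10^13 ≡ 13
10^14 ≡ 16
10^15 ≡ 8
Found: a = 15.

15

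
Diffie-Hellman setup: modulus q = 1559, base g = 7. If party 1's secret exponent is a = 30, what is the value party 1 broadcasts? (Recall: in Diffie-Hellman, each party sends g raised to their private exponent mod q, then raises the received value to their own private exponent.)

Public value = 7^30 mod 1559.
7^1 ≡ 7 (mod 1559)
7^2 = (7^1)^2 ≡ 7^2 = 49 ≡ 49 (mod 1559)
7^4 = (7^2)^2 ≡ 49^2 = 2401 ≡ 842 (mod 1559)
7^8 = (7^4)^2 ≡ 842^2 = 708964 ≡ 1178 (mod 1559)
7^16 = (7^8)^2 ≡ 1178^2 = 1387684 ≡ 174 (mod 1559)
7^30 = 7^16 · 7^8 · 7^4 · 7^2 ≡ 174 · 1178 · 842 · 49 ≡ 77 (mod 1559).

77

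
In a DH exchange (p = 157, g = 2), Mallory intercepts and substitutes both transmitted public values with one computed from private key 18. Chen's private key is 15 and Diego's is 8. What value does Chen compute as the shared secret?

Chen receives Mallory's public value M = 2^18 mod 157 instead of the honest one.
2^1 ≡ 2 (mod 157)
2^2 = (2^1)^2 ≡ 2^2 = 4 ≡ 4 (mod 157)
2^4 = (2^2)^2 ≡ 4^2 = 16 ≡ 16 (mod 157)
2^8 = (2^4)^2 ≡ 16^2 = 256 ≡ 99 (mod 157)
2^16 = (2^8)^2 ≡ 99^2 = 9801 ≡ 67 (mod 157)
2^18 = 2^16 · 2^2 ≡ 67 · 4 ≡ 111 (mod 157).
So M = 111. Chen computes K = M^15 mod 157.
111^1 ≡ 111 (mod 157)
111^2 = (111^1)^2 ≡ 111^2 = 12321 ≡ 75 (mod 157)
111^4 = (111^2)^2 ≡ 75^2 = 5625 ≡ 130 (mod 157)
111^8 = (111^4)^2 ≡ 130^2 = 16900 ≡ 101 (mod 157)
111^15 = 111^8 · 111^4 · 111^2 · 111^1 ≡ 101 · 130 · 75 · 111 ≡ 82 (mod 157).

82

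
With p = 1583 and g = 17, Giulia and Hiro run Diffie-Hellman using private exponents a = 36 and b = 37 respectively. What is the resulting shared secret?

Giulia sends A = g^a mod p = 17^36 mod 1583.
17^1 ≡ 17 (mod 1583)
17^2 = (17^1)^2 ≡ 17^2 = 289 ≡ 289 (mod 1583)
17^4 = (17^2)^2 ≡ 289^2 = 83521 ≡ 1205 (mod 1583)
17^8 = (17^4)^2 ≡ 1205^2 = 1452025 ≡ 414 (mod 1583)
17^16 = (17^8)^2 ≡ 414^2 = 171396 ≡ 432 (mod 1583)
17^32 = (17^16)^2 ≡ 432^2 = 186624 ≡ 1413 (mod 1583)
17^36 = 17^32 · 17^4 ≡ 1413 · 1205 ≡ 940 (mod 1583).
So A = 940. Hiro then computes K = A^b mod p = 940^37 mod 1583.
940^1 ≡ 940 (mod 1583)
940^2 = (940^1)^2 ≡ 940^2 = 883600 ≡ 286 (mod 1583)
940^4 = (940^2)^2 ≡ 286^2 = 81796 ≡ 1063 (mod 1583)
940^8 = (940^4)^2 ≡ 1063^2 = 1129969 ≡ 1290 (mod 1583)
940^16 = (940^8)^2 ≡ 1290^2 = 1664100 ≡ 367 (mod 1583)
940^32 = (940^16)^2 ≡ 367^2 = 134689 ≡ 134 (mod 1583)
940^37 = 940^32 · 940^4 · 940^1 ≡ 134 · 1063 · 940 ≡ 591 (mod 1583).

591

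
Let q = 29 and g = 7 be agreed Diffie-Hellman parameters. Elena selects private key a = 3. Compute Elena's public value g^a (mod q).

24

Public value = 7^3 (mod 29).
7^1 ≡ 7 (mod 29)
7^2 = (7^1)^2 ≡ 7^2 = 49 ≡ 20 (mod 29)
7^3 = 7^2 · 7^1 ≡ 20 · 7 ≡ 24 (mod 29).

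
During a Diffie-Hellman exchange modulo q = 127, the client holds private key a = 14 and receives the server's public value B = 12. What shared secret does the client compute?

Shared key K = 12^14 mod 127.
12^1 ≡ 12 (mod 127)
12^2 = (12^1)^2 ≡ 12^2 = 144 ≡ 17 (mod 127)
12^4 = (12^2)^2 ≡ 17^2 = 289 ≡ 35 (mod 127)
12^8 = (12^4)^2 ≡ 35^2 = 1225 ≡ 82 (mod 127)
12^14 = 12^8 · 12^4 · 12^2 ≡ 82 · 35 · 17 ≡ 22 (mod 127).

22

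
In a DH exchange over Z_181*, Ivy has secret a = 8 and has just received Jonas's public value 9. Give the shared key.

34

Shared key K = 9^8 mod 181.
9^1 ≡ 9 (mod 181)
9^2 = (9^1)^2 ≡ 9^2 = 81 ≡ 81 (mod 181)
9^4 = (9^2)^2 ≡ 81^2 = 6561 ≡ 45 (mod 181)
9^8 = (9^4)^2 ≡ 45^2 = 2025 ≡ 34 (mod 181)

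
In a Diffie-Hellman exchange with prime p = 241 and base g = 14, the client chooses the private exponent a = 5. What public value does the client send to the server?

Public value = 14^5 mod 241.
14^1 ≡ 14 (mod 241)
14^2 = (14^1)^2 ≡ 14^2 = 196 ≡ 196 (mod 241)
14^4 = (14^2)^2 ≡ 196^2 = 38416 ≡ 97 (mod 241)
14^5 = 14^4 · 14^1 ≡ 97 · 14 ≡ 153 (mod 241).

153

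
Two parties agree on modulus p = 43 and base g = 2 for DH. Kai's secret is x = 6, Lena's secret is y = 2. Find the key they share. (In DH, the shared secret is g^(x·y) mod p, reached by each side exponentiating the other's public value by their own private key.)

11

Lena sends B = g^y mod p = 2^2 mod 43.
2^1 ≡ 2 (mod 43)
2^2 = (2^1)^2 ≡ 2^2 = 4 ≡ 4 (mod 43)
So B = 4. Kai then computes K = B^x mod p = 4^6 mod 43.
4^1 ≡ 4 (mod 43)
4^2 = (4^1)^2 ≡ 4^2 = 16 ≡ 16 (mod 43)
4^4 = (4^2)^2 ≡ 16^2 = 256 ≡ 41 (mod 43)
4^6 = 4^4 · 4^2 ≡ 41 · 16 ≡ 11 (mod 43).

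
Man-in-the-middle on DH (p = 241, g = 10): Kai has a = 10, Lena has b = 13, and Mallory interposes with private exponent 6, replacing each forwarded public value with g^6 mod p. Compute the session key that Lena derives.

Lena receives Mallory's public value M = 10^6 mod 241 instead of the honest one.
10^1 ≡ 10 (mod 241)
10^2 = (10^1)^2 ≡ 10^2 = 100 ≡ 100 (mod 241)
10^4 = (10^2)^2 ≡ 100^2 = 10000 ≡ 119 (mod 241)
10^6 = 10^4 · 10^2 ≡ 119 · 100 ≡ 91 (mod 241).
So M = 91. Lena computes K = M^13 mod 241.
91^1 ≡ 91 (mod 241)
91^2 = (91^1)^2 ≡ 91^2 = 8281 ≡ 87 (mod 241)
91^4 = (91^2)^2 ≡ 87^2 = 7569 ≡ 98 (mod 241)
91^8 = (91^4)^2 ≡ 98^2 = 9604 ≡ 205 (mod 241)
91^13 = 91^8 · 91^4 · 91^1 ≡ 205 · 98 · 91 ≡ 205 (mod 241).

205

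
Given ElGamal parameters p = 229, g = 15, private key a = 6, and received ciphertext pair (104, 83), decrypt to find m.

37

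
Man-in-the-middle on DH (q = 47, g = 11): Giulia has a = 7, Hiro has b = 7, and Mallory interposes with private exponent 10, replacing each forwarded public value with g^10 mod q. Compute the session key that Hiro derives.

Hiro receives Mallory's public value M = 11^10 mod 47 instead of the honest one.
11^1 ≡ 11 (mod 47)
11^2 = (11^1)^2 ≡ 11^2 = 121 ≡ 27 (mod 47)
11^4 = (11^2)^2 ≡ 27^2 = 729 ≡ 24 (mod 47)
11^8 = (11^4)^2 ≡ 24^2 = 576 ≡ 12 (mod 47)
11^10 = 11^8 · 11^2 ≡ 12 · 27 ≡ 42 (mod 47).
So M = 42. Hiro computes K = M^7 mod 47.
42^1 ≡ 42 (mod 47)
42^2 = (42^1)^2 ≡ 42^2 = 1764 ≡ 25 (mod 47)
42^4 = (42^2)^2 ≡ 25^2 = 625 ≡ 14 (mod 47)
42^7 = 42^4 · 42^2 · 42^1 ≡ 14 · 25 · 42 ≡ 36 (mod 47).

36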